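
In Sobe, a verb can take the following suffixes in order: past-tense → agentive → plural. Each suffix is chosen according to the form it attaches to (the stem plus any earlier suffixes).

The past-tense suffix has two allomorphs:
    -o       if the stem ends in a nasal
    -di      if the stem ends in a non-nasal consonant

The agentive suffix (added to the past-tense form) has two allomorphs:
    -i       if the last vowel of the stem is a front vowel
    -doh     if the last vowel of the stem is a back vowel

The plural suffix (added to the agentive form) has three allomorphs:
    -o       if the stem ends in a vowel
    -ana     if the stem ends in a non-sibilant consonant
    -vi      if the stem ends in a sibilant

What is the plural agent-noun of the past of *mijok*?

*mijok*: final consonant = /k/, non-nasal → -di → *mijokdi*.
Since the last vowel of the past-tense form *mijokdi* is /i/ (a front vowel), it takes -i, giving *mijokdii*.
Since the final sound of the agentive form *mijokdii* is /i/ (a vowel), it takes -o, giving *mijokdiio*.

mijokdiio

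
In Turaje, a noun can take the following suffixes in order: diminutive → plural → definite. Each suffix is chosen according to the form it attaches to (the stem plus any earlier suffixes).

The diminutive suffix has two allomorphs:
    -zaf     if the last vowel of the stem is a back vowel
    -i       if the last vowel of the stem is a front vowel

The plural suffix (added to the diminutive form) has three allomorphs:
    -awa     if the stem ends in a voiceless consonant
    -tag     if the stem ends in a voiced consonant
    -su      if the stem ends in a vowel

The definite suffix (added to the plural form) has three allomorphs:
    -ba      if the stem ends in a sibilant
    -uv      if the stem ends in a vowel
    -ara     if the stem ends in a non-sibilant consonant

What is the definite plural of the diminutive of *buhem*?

The last vowel of *buhem* is /e/, which is a front vowel, so the diminutive suffix is -i, giving *buhemi*.
The diminutive form *buhemi* — final sound /i/ (a vowel) → -su → *buhemisu*.
Since the final sound of the plural form *buhemisu* is /u/ (a vowel), it takes -uv, giving *buhemisuuv*.

buhemisuuv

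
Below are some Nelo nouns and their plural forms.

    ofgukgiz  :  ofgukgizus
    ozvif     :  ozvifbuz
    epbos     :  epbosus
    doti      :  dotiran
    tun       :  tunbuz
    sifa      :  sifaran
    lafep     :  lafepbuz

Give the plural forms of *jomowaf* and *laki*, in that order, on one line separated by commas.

The alternation tracks the final sound of the stem — -us when the stem ends in a sibilant (*ofgukgiz*, *epbos*); -buz when the stem ends in a non-sibilant consonant (*ozvif*, *tun*, *lafep*); -ran when the stem ends in a vowel (*doti*, *sifa*).
The final sound of *jomowaf* is /f/, which is a non-sibilant consonant, so the suffix is -buz, giving *jomowafbuz*.
*laki*: final sound = /i/, a vowel → -ran → *lakiran*.

jomowafbuz, lakiran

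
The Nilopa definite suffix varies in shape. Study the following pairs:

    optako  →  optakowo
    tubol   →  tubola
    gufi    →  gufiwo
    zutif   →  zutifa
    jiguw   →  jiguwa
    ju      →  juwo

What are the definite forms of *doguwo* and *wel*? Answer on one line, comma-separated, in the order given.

Looking at the final sound of each stem: -a when the stem ends in a consonant (*tubol*, *zutif*, *jiguw*); -wo when the stem ends in a vowel (*optako*, *gufi*, *ju*).
*doguwo*: final sound = /o/, a vowel → -wo → *doguwowo*.
*wel* — final sound /l/ (a consonant) → -a → *wela*.

doguwowo, wela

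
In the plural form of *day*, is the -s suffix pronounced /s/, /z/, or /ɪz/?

The stem *day* ends in a voiced non-sibilant sound.
The plural suffix surfaces as /ɪz/ after sibilants, /s/ after other voiceless consonants, and /z/ after other voiced sounds.
So the plural -s on *day* is pronounced /z/.

/z/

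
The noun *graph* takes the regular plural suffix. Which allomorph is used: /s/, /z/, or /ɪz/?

The stem *graph* ends in a voiceless non-sibilant consonant.
The plural suffix surfaces as /ɪz/ after sibilants, /s/ after other voiceless consonants, and /z/ after other voiced sounds.
So the plural -s on *graph* is pronounced /s/.

/s/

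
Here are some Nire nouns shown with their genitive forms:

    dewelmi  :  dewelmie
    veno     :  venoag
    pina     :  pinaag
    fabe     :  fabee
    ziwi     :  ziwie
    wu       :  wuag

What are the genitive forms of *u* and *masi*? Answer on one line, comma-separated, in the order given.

The pattern is front/back vowel harmony: -e when the last vowel of the stem is a front vowel (*dewelmi*, *fabe*, *ziwi*); -ag when the last vowel of the stem is a back vowel (*veno*, *pina*, *wu*).
*u* — last vowel /u/ (a back vowel) → -ag → *uag*.
*masi*: last vowel = /i/, a front vowel → -e → *masie*.

uag, masie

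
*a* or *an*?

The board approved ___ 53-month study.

a

The indefinite article is chosen by the initial *sound* of the following word, not its spelling.
The number *53* is spoken "fifty-…", beginning with /ˈfɪfti/ — a consonant sound.
So the article is *a*: The board approved a 53-month study.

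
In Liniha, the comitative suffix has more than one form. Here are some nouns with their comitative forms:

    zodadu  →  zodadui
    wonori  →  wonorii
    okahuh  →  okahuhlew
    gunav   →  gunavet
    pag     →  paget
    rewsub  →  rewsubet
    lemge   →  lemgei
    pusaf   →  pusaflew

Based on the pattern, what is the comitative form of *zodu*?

Looking at the final sound of each stem: -lew when the stem ends in a voiceless consonant (*okahuh*, *pusaf*); -et when the stem ends in a voiced consonant (*gunav*, *pag*, *rewsub*); -i when the stem ends in a vowel (*zodadu*, *wonori*, *lemge*).
Since the final sound of *zodu* is /u/ (a vowel), it takes -i, giving *zodui*.

zodui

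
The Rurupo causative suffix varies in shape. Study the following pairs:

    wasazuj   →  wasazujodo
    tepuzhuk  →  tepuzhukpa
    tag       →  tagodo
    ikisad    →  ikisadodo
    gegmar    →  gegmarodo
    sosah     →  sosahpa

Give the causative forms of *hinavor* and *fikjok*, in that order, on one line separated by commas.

The pattern is voicing of the final consonant: -pa when the stem ends in a voiceless consonant (*tepuzhuk*, *sosah*); -odo when the stem ends in a voiced consonant (*wasazuj*, *tag*, *ikisad*, *gegmar*).
Since the final consonant of *hinavor* is /r/ (voiced), it takes -odo, giving *hinavorodo*.
*fikjok* — final consonant /k/ (voiceless) → -pa → *fikjokpa*.

hinavorodo, fikjokpa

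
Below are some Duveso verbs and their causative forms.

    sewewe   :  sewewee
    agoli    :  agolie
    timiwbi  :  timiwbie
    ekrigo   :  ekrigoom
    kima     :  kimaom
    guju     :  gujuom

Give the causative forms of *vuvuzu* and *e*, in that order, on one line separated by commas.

vuvuzuom, ee

The suffix is conditioned by the last vowel: -e when the last vowel of the stem is a front vowel (*sewewe*, *agoli*, *timiwbi*); -om when the last vowel of the stem is a back vowel (*ekrigo*, *kima*, *guju*).
*vuvuzu*: last vowel = /u/, a back vowel → -om → *vuvuzuom*.
*e*: last vowel = /e/, a front vowel → -e → *ee*.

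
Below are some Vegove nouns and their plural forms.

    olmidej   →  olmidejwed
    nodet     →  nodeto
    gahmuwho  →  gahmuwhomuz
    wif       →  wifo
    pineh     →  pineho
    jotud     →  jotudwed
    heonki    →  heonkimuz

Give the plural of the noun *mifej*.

The alternation tracks the final sound of the stem — -o when the stem ends in a voiceless consonant (*nodet*, *wif*, *pineh*); -wed when the stem ends in a voiced consonant (*olmidej*, *jotud*); -muz when the stem ends in a vowel (*gahmuwho*, *heonki*).
*mifej*: final sound = /j/, a voiced consonant → -wed → *mifejwed*.

mifejwed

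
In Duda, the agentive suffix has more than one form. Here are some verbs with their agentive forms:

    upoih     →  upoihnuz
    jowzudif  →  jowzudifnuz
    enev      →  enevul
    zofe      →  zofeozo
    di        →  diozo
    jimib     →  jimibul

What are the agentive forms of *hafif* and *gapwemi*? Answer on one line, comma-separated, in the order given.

hafifnuz, gapwemiozo

Looking at the final sound of each stem: -nuz when the stem ends in a voiceless consonant (*upoih*, *jowzudif*); -ul when the stem ends in a voiced consonant (*enev*, *jimib*); -ozo when the stem ends in a vowel (*zofe*, *di*).
Since the final sound of *hafif* is /f/ (a voiceless consonant), it takes -nuz, giving *hafifnuz*.
*gapwemi* — final sound /i/ (a vowel) → -ozo → *gapwemiozo*.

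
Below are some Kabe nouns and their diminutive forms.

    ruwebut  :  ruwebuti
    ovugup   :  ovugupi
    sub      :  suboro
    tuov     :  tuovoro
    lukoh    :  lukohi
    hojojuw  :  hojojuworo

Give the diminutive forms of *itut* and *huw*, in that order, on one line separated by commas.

The suffix is conditioned by the final consonant: -i when the stem ends in a voiceless consonant (*ruwebut*, *ovugup*, *lukoh*); -oro when the stem ends in a voiced consonant (*sub*, *tuov*, *hojojuw*).
The final consonant of *itut* is /t/, which is voiceless, so the suffix is -i, giving *ituti*.
The final consonant of *huw* is /w/, which is voiced, so the suffix is -oro, giving *huworo*.

ituti, huworo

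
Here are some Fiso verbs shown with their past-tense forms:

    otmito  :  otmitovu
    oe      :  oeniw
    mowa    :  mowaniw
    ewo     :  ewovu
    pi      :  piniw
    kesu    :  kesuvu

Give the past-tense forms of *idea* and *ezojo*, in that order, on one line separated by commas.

ideaniw, ezojovu

Looking at the last vowel of each stem: -vu when the last vowel of the stem is a rounded vowel (*otmito*, *ewo*, *kesu*); -niw when the last vowel of the stem is an unrounded vowel (*oe*, *mowa*, *pi*).
*idea*: last vowel = /a/, an unrounded vowel → -niw → *ideaniw*.
*ezojo* — last vowel /o/ (a rounded vowel) → -vu → *ezojovu*.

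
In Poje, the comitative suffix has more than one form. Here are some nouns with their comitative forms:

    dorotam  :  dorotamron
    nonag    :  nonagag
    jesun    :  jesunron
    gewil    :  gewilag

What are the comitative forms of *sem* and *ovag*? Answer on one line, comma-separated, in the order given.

semron, ovagag

The alternation tracks the final consonant of the stem — -ron when the stem ends in a nasal (*dorotam*, *jesun*); -ag when the stem ends in a non-nasal consonant (*nonag*, *gewil*).
Since the final consonant of *sem* is /m/ (a nasal), it takes -ron, giving *semron*.
Since the final consonant of *ovag* is /g/ (non-nasal), it takes -ag, giving *ovagag*.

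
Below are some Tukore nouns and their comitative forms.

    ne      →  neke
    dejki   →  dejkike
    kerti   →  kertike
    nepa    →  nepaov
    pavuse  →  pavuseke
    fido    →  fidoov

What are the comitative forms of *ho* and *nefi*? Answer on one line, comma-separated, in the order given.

The pattern is front/back vowel harmony: -ke when the last vowel of the stem is a front vowel (*ne*, *dejki*, *kerti*, *pavuse*); -ov when the last vowel of the stem is a back vowel (*nepa*, *fido*).
*ho*: last vowel = /o/, a back vowel → -ov → *hoov*.
Since the last vowel of *nefi* is /i/ (a front vowel), it takes -ke, giving *nefike*.

hoov, nefike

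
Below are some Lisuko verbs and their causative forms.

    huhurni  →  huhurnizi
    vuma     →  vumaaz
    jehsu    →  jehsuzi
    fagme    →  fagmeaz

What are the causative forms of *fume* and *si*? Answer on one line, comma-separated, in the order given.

fumeaz, sizi

Looking at the last vowel of each stem: -zi when the last vowel of the stem is a high vowel (*huhurni*, *jehsu*); -az when the last vowel of the stem is a non-high vowel (*vuma*, *fagme*).
Since the last vowel of *fume* is /e/ (a non-high vowel), it takes -az, giving *fumeaz*.
*si* — last vowel /i/ (a high vowel) → -zi → *sizi*.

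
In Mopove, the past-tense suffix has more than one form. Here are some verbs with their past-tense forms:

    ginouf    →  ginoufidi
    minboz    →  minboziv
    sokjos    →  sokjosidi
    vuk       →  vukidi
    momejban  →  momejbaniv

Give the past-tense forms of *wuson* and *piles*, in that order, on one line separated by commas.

wusoniv, pilesidi

The pattern is voicing of the final consonant: -idi when the stem ends in a voiceless consonant (*ginouf*, *sokjos*, *vuk*); -iv when the stem ends in a voiced consonant (*minboz*, *momejban*).
*wuson*: final consonant = /n/, voiced → -iv → *wusoniv*.
The final consonant of *piles* is /s/, which is voiceless, so the suffix is -idi, giving *pilesidi*.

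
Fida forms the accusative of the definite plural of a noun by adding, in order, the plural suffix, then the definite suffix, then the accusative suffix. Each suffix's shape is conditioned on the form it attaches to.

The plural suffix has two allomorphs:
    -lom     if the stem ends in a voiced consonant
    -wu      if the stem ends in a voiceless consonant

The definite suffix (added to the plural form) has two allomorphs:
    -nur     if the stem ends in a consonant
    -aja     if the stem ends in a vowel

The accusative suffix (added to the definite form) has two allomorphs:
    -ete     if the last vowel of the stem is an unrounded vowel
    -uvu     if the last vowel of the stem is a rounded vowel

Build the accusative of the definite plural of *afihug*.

afihuglomnuruvu

*afihug* — final consonant /g/ (voiced) → -lom → *afihuglom*.
The plural form *afihuglom* — final sound /m/ (a consonant) → -nur → *afihuglomnur*.
Since the last vowel of the definite form *afihuglomnur* is /u/ (a rounded vowel), it takes -uvu, giving *afihuglomnuruvu*.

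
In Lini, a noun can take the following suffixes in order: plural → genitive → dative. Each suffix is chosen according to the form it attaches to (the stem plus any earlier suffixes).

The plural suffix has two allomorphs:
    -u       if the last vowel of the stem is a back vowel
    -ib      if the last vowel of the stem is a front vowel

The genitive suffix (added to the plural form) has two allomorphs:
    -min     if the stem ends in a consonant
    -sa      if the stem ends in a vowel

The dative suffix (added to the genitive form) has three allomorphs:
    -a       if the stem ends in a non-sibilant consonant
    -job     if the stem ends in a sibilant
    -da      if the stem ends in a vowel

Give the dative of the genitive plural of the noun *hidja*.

hidjausada

Since the last vowel of *hidja* is /a/ (a back vowel), it takes -u, giving *hidjau*.
The plural form *hidjau* — final sound /u/ (a vowel) → -sa → *hidjausa*.
The genitive form *hidjausa* — final sound /a/ (a vowel) → -da → *hidjausada*.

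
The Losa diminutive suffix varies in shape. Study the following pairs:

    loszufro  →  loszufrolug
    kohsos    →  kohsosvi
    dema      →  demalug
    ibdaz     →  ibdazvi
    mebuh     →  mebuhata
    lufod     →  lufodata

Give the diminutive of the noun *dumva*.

dumvalug

Looking at the final sound of each stem: -vi when the stem ends in a sibilant (*kohsos*, *ibdaz*); -ata when the stem ends in a non-sibilant consonant (*mebuh*, *lufod*); -lug when the stem ends in a vowel (*loszufro*, *dema*).
Since the final sound of *dumva* is /a/ (a vowel), it takes -lug, giving *dumvalug*.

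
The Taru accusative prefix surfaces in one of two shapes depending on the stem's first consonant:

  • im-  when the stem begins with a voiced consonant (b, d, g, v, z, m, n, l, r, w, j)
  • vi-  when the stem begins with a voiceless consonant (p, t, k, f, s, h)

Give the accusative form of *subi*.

*subi*: first consonant = /s/, voiceless → vi- → *visubi*.

visubi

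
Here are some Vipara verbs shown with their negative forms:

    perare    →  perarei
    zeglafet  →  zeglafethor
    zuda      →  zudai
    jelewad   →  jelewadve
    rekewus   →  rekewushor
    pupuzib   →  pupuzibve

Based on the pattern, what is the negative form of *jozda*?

The suffix is conditioned by the final sound: -hor when the stem ends in a voiceless consonant (*zeglafet*, *rekewus*); -ve when the stem ends in a voiced consonant (*jelewad*, *pupuzib*); -i when the stem ends in a vowel (*perare*, *zuda*).
*jozda*: final sound = /a/, a vowel → -i → *jozdai*.

jozdai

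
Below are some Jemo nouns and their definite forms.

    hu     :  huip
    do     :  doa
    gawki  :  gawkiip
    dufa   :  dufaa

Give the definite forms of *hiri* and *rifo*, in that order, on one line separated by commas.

hiriip, rifoa

The suffix is conditioned by the last vowel: -ip when the last vowel of the stem is a high vowel (*hu*, *gawki*); -a when the last vowel of the stem is a non-high vowel (*do*, *dufa*).
*hiri* — last vowel /i/ (a high vowel) → -ip → *hiriip*.
*rifo* — last vowel /o/ (a non-high vowel) → -a → *rifoa*.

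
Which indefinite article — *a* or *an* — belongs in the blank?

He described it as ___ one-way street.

The indefinite article is chosen by the initial *sound* of the following word, not its spelling.
*one-way* begins with the sound /wʌ/ (*one* pronounced /wʌn/) — a consonant sound.
So the article is *a*: He described it as a one-way street.

a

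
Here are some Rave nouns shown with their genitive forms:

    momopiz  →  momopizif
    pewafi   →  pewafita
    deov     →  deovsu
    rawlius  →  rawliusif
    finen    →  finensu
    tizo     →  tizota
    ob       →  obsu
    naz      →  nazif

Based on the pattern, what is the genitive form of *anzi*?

anzita

The pattern is sibilance of the final sound: -if when the stem ends in a sibilant (*momopiz*, *rawlius*, *naz*); -su when the stem ends in a non-sibilant consonant (*deov*, *finen*, *ob*); -ta when the stem ends in a vowel (*pewafi*, *tizo*).
The final sound of *anzi* is /i/, which is a vowel, so the suffix is -ta, giving *anzita*.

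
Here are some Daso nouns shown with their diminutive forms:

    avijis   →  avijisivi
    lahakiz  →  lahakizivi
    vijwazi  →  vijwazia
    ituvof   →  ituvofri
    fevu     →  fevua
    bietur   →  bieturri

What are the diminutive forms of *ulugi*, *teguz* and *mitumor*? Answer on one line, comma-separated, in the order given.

ulugia, teguzivi, mitumorri

Looking at the final sound of each stem: -ivi when the stem ends in a sibilant (*avijis*, *lahakiz*); -ri when the stem ends in a non-sibilant consonant (*ituvof*, *bietur*); -a when the stem ends in a vowel (*vijwazi*, *fevu*).
The final sound of *ulugi* is /i/, which is a vowel, so the suffix is -a, giving *ulugia*.
*teguz* — final sound /z/ (a sibilant) → -ivi → *teguzivi*.
*mitumor*: final sound = /r/, a non-sibilant consonant → -ri → *mitumorri*.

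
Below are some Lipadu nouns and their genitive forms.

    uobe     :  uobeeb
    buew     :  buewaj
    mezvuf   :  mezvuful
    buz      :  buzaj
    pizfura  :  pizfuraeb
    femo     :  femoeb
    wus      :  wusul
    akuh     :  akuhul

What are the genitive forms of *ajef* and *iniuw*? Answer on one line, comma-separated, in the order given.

ajeful, iniuwaj

Looking at the final sound of each stem: -ul when the stem ends in a voiceless consonant (*mezvuf*, *wus*, *akuh*); -aj when the stem ends in a voiced consonant (*buew*, *buz*); -eb when the stem ends in a vowel (*uobe*, *pizfura*, *femo*).
*ajef* — final sound /f/ (a voiceless consonant) → -ul → *ajeful*.
*iniuw*: final sound = /w/, a voiced consonant → -aj → *iniuwaj*.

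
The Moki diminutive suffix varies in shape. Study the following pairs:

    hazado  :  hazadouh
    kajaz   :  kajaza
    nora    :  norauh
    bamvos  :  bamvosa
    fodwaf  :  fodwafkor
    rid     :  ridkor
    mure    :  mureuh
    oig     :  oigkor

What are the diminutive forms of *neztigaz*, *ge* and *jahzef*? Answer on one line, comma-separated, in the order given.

The pattern is sibilance of the final sound: -a when the stem ends in a sibilant (*kajaz*, *bamvos*); -kor when the stem ends in a non-sibilant consonant (*fodwaf*, *rid*, *oig*); -uh when the stem ends in a vowel (*hazado*, *nora*, *mure*).
The final sound of *neztigaz* is /z/, which is a sibilant, so the suffix is -a, giving *neztigaza*.
Since the final sound of *ge* is /e/ (a vowel), it takes -uh, giving *geuh*.
The final sound of *jahzef* is /f/, which is a non-sibilant consonant, so the suffix is -kor, giving *jahzefkor*.

neztigaza, geuh, jahzefkor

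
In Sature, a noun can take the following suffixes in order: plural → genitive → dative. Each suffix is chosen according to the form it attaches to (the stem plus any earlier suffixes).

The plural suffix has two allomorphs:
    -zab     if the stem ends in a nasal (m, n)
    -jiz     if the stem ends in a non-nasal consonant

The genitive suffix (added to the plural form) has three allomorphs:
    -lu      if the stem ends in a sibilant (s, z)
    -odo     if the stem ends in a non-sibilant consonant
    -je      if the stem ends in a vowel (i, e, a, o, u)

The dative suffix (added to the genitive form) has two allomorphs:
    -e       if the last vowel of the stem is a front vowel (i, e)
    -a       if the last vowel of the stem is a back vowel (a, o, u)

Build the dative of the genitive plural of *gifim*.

gifimzabodoa

Since the final consonant of *gifim* is /m/ (a nasal), it takes -zab, giving *gifimzab*.
The final sound of the plural form *gifimzab* is /b/, which is a non-sibilant consonant, so the genitive suffix is -odo, giving *gifimzabodo*.
The genitive form *gifimzabodo*: last vowel = /o/, a back vowel → -a → *gifimzabodoa*.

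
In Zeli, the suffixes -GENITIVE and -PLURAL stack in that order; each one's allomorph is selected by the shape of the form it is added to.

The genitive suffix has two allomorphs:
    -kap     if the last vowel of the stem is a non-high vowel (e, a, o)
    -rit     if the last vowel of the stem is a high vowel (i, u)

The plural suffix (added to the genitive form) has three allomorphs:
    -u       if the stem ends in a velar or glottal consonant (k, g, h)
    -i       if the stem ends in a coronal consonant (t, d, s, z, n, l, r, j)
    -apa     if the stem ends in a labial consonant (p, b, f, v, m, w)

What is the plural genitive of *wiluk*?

*wiluk*: last vowel = /u/, a high vowel → -rit → *wilukrit*.
The final consonant of the genitive form *wilukrit* is /t/, which is coronal, so the plural suffix is -i, giving *wilukriti*.

wilukriti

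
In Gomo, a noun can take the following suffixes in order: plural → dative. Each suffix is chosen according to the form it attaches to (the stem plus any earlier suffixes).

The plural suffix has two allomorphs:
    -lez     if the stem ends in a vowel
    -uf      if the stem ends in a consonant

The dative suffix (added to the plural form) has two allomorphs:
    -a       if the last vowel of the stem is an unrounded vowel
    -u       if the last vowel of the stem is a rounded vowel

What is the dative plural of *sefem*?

*sefem* — final sound /m/ (a consonant) → -uf → *sefemuf*.
Since the last vowel of the plural form *sefemuf* is /u/ (a rounded vowel), it takes -u, giving *sefemufu*.

sefemufu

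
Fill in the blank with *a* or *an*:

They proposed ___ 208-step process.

The indefinite article is chosen by the initial *sound* of the following word, not its spelling.
The number *208* is spoken "two hundred …", beginning with /tuː/ — a consonant sound.
So the article is *a*: They proposed a 208-step process.

a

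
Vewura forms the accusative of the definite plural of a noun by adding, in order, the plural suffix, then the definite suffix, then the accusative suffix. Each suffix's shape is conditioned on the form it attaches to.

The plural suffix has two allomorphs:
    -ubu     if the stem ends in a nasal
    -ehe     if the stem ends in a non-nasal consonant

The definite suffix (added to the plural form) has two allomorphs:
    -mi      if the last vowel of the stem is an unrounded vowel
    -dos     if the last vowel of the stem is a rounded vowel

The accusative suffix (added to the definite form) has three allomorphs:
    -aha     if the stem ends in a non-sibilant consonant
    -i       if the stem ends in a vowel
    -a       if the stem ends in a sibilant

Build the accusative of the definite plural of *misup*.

*misup*: final consonant = /p/, non-nasal → -ehe → *misupehe*.
The last vowel of the plural form *misupehe* is /e/, which is an unrounded vowel, so the definite suffix is -mi, giving *misupehemi*.
The final sound of the definite form *misupehemi* is /i/, which is a vowel, so the accusative suffix is -i, giving *misupehemii*.

misupehemii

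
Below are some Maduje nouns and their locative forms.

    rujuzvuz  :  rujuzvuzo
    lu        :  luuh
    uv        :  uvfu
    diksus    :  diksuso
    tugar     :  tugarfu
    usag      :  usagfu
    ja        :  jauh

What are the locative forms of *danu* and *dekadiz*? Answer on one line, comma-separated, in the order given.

danuuh, dekadizo

Looking at the final sound of each stem: -o when the stem ends in a sibilant (*rujuzvuz*, *diksus*); -fu when the stem ends in a non-sibilant consonant (*uv*, *tugar*, *usag*); -uh when the stem ends in a vowel (*lu*, *ja*).
*danu*: final sound = /u/, a vowel → -uh → *danuuh*.
*dekadiz*: final sound = /z/, a sibilant → -o → *dekadizo*.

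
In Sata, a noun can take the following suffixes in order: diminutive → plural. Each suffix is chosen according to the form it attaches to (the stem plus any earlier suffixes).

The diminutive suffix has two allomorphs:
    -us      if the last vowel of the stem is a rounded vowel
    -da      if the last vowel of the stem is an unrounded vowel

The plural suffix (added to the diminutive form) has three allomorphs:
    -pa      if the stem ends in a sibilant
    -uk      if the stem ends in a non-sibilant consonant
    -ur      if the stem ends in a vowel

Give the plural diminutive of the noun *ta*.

tadaur

The last vowel of *ta* is /a/, which is an unrounded vowel, so the diminutive suffix is -da, giving *tada*.
The diminutive form *tada*: final sound = /a/, a vowel → -ur → *tadaur*.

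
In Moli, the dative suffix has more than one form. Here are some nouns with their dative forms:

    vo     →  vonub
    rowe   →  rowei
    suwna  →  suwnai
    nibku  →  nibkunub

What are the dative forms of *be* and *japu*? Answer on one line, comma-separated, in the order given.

bei, japunub

The alternation tracks the last vowel of the stem — -nub when the last vowel of the stem is a rounded vowel (*vo*, *nibku*); -i when the last vowel of the stem is an unrounded vowel (*rowe*, *suwna*).
*be* — last vowel /e/ (an unrounded vowel) → -i → *bei*.
*japu*: last vowel = /u/, a rounded vowel → -nub → *japunub*.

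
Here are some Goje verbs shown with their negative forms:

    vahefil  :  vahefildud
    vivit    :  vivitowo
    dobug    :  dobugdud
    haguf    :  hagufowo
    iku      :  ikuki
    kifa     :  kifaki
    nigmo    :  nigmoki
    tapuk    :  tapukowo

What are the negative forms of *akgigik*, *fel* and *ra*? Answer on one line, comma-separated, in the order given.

Looking at the final sound of each stem: -owo when the stem ends in a voiceless consonant (*vivit*, *haguf*, *tapuk*); -dud when the stem ends in a voiced consonant (*vahefil*, *dobug*); -ki when the stem ends in a vowel (*iku*, *kifa*, *nigmo*).
The final sound of *akgigik* is /k/, which is a voiceless consonant, so the suffix is -owo, giving *akgigikowo*.
The final sound of *fel* is /l/, which is a voiced consonant, so the suffix is -dud, giving *feldud*.
Since the final sound of *ra* is /a/ (a vowel), it takes -ki, giving *raki*.

akgigikowo, feldud, raki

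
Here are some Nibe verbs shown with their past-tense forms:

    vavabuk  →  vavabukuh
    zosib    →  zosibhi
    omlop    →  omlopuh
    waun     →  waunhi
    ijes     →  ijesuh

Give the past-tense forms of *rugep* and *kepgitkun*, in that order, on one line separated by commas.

rugepuh, kepgitkunhi

The pattern is voicing of the final consonant: -uh when the stem ends in a voiceless consonant (*vavabuk*, *omlop*, *ijes*); -hi when the stem ends in a voiced consonant (*zosib*, *waun*).
Since the final consonant of *rugep* is /p/ (voiceless), it takes -uh, giving *rugepuh*.
The final consonant of *kepgitkun* is /n/, which is voiced, so the suffix is -hi, giving *kepgitkunhi*.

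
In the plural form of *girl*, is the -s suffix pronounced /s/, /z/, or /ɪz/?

The stem *girl* ends in a voiced non-sibilant sound.
The plural suffix surfaces as /ɪz/ after sibilants, /s/ after other voiceless consonants, and /z/ after other voiced sounds.
So the plural -s on *girl* is pronounced /z/.

/z/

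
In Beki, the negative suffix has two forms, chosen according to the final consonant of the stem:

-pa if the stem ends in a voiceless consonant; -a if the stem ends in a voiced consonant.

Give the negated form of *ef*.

Since the final consonant of *ef* is /f/ (voiceless), it takes -pa, giving *efpa*.

efpa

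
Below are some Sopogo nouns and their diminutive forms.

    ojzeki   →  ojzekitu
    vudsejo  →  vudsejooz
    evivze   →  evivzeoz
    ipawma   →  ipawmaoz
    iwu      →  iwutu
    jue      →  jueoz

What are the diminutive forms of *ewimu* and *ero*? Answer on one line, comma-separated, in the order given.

ewimutu, erooz

The suffix is conditioned by the last vowel: -tu when the last vowel of the stem is a high vowel (*ojzeki*, *iwu*); -oz when the last vowel of the stem is a non-high vowel (*vudsejo*, *evivze*, *ipawma*, *jue*).
*ewimu* — last vowel /u/ (a high vowel) → -tu → *ewimutu*.
*ero*: last vowel = /o/, a non-high vowel → -oz → *erooz*.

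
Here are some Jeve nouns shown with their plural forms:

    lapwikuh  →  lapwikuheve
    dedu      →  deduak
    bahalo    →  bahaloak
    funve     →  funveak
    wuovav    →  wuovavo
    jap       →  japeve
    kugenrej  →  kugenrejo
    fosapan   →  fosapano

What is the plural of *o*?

oak

The pattern is voicing of the final sound: -eve when the stem ends in a voiceless consonant (*lapwikuh*, *jap*); -o when the stem ends in a voiced consonant (*wuovav*, *kugenrej*, *fosapan*); -ak when the stem ends in a vowel (*dedu*, *bahalo*, *funve*).
Since the final sound of *o* is /o/ (a vowel), it takes -ak, giving *oak*.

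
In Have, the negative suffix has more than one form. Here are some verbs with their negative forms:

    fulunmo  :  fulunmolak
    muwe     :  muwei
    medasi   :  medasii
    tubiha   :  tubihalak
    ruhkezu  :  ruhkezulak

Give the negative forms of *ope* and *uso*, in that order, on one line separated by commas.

opei, usolak

The pattern is front/back vowel harmony: -i when the last vowel of the stem is a front vowel (*muwe*, *medasi*); -lak when the last vowel of the stem is a back vowel (*fulunmo*, *tubiha*, *ruhkezu*).
*ope*: last vowel = /e/, a front vowel → -i → *opei*.
*uso*: last vowel = /o/, a back vowel → -lak → *usolak*.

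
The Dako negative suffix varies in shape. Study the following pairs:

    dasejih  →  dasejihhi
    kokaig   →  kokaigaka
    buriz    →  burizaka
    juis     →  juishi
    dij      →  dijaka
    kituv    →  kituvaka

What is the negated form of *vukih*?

The alternation tracks the final consonant of the stem — -hi when the stem ends in a voiceless consonant (*dasejih*, *juis*); -aka when the stem ends in a voiced consonant (*kokaig*, *buriz*, *dij*, *kituv*).
*vukih*: final consonant = /h/, voiceless → -hi → *vukihhi*.

vukihhi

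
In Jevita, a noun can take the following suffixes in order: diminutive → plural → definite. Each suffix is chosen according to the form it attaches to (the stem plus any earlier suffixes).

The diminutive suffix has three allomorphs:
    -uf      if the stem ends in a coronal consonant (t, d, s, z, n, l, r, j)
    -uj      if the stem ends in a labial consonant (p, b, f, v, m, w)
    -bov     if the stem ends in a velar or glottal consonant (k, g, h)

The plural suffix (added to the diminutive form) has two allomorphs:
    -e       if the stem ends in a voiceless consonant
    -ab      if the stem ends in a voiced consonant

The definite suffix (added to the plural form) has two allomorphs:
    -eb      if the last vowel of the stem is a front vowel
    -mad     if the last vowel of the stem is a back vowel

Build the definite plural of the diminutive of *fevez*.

fevezufeeb

Since the final consonant of *fevez* is /z/ (coronal), it takes -uf, giving *fevezuf*.
The final consonant of the diminutive form *fevezuf* is /f/, which is voiceless, so the plural suffix is -e, giving *fevezufe*.
The plural form *fevezufe* — last vowel /e/ (a front vowel) → -eb → *fevezufeeb*.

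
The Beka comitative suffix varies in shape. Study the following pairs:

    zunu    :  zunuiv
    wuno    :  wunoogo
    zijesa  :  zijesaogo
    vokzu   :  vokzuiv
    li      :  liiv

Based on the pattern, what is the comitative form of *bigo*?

The alternation tracks the last vowel of the stem — -iv when the last vowel of the stem is a high vowel (*zunu*, *vokzu*, *li*); -ogo when the last vowel of the stem is a non-high vowel (*wuno*, *zijesa*).
Since the last vowel of *bigo* is /o/ (a non-high vowel), it takes -ogo, giving *bigoogo*.

bigoogo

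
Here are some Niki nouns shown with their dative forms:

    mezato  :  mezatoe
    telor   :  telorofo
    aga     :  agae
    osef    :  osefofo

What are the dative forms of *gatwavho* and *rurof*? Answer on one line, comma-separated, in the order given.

gatwavhoe, rurofofo

The suffix is conditioned by the final sound: -ofo when the stem ends in a consonant (*telor*, *osef*); -e when the stem ends in a vowel (*mezato*, *aga*).
*gatwavho*: final sound = /o/, a vowel → -e → *gatwavhoe*.
*rurof* — final sound /f/ (a consonant) → -ofo → *rurofofo*.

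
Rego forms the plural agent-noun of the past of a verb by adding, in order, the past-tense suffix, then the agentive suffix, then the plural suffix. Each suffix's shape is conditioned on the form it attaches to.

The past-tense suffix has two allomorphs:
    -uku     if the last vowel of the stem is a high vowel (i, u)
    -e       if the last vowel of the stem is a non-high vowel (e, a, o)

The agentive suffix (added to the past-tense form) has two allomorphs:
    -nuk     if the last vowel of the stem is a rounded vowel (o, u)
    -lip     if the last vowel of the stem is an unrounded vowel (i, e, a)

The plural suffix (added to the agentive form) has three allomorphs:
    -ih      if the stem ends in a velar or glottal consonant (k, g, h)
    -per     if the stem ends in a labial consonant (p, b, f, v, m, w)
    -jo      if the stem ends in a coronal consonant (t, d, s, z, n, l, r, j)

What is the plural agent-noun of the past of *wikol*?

wikolelipper

*wikol* — last vowel /o/ (a non-high vowel) → -e → *wikole*.
The last vowel of the past-tense form *wikole* is /e/, which is an unrounded vowel, so the agentive suffix is -lip, giving *wikolelip*.
The agentive form *wikolelip* — final consonant /p/ (labial) → -per → *wikolelipper*.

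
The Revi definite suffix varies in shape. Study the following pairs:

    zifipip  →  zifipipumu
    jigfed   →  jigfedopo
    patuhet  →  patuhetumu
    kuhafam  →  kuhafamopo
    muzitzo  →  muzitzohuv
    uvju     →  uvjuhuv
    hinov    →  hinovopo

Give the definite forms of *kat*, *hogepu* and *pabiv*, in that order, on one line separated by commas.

katumu, hogepuhuv, pabivopo

The alternation tracks the final sound of the stem — -umu when the stem ends in a voiceless consonant (*zifipip*, *patuhet*); -opo when the stem ends in a voiced consonant (*jigfed*, *kuhafam*, *hinov*); -huv when the stem ends in a vowel (*muzitzo*, *uvju*).
*kat*: final sound = /t/, a voiceless consonant → -umu → *katumu*.
*hogepu* — final sound /u/ (a vowel) → -huv → *hogepuhuv*.
Since the final sound of *pabiv* is /v/ (a voiced consonant), it takes -opo, giving *pabivopo*.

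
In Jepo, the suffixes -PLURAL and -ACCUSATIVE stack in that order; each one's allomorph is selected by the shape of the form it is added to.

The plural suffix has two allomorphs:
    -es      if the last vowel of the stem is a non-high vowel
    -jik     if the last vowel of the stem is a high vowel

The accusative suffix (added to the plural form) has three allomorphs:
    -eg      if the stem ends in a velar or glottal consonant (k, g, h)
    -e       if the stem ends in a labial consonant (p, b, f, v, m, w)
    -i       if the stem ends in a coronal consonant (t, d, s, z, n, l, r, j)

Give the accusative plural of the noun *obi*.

Since the last vowel of *obi* is /i/ (a high vowel), it takes -jik, giving *obijik*.
The plural form *obijik* — final consonant /k/ (velar/glottal) → -eg → *obijikeg*.

obijikeg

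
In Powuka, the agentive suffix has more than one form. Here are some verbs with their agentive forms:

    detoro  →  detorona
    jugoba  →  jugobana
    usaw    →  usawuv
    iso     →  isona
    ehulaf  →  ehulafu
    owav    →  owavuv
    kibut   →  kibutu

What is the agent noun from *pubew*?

The suffix is conditioned by the final sound: -u when the stem ends in a voiceless consonant (*ehulaf*, *kibut*); -uv when the stem ends in a voiced consonant (*usaw*, *owav*); -na when the stem ends in a vowel (*detoro*, *jugoba*, *iso*).
*pubew* — final sound /w/ (a voiced consonant) → -uv → *pubewuv*.

pubewuv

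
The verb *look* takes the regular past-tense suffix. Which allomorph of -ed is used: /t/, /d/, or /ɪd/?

/t/

The stem *look* ends in a voiceless consonant other than /t/.
The -ed suffix is realized as /ɪd/ after /t, d/; as /t/ after other voiceless consonants; and as /d/ after other voiced sounds.
So -ed on *look* is pronounced /t/.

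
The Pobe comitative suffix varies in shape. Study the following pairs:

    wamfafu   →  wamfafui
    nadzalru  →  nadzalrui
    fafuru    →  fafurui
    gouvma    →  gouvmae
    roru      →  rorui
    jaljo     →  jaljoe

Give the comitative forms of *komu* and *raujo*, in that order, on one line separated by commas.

komui, raujoe

The alternation tracks the last vowel of the stem — -i when the last vowel of the stem is a high vowel (*wamfafu*, *nadzalru*, *fafuru*, *roru*); -e when the last vowel of the stem is a non-high vowel (*gouvma*, *jaljo*).
*komu*: last vowel = /u/, a high vowel → -i → *komui*.
*raujo*: last vowel = /o/, a non-high vowel → -e → *raujoe*.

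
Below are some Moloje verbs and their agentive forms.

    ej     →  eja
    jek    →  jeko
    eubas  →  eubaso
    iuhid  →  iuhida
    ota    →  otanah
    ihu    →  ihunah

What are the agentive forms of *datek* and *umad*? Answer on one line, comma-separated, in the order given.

dateko, umada

The suffix is conditioned by the final sound: -o when the stem ends in a voiceless consonant (*jek*, *eubas*); -a when the stem ends in a voiced consonant (*ej*, *iuhid*); -nah when the stem ends in a vowel (*ota*, *ihu*).
Since the final sound of *datek* is /k/ (a voiceless consonant), it takes -o, giving *dateko*.
The final sound of *umad* is /d/, which is a voiced consonant, so the suffix is -a, giving *umada*.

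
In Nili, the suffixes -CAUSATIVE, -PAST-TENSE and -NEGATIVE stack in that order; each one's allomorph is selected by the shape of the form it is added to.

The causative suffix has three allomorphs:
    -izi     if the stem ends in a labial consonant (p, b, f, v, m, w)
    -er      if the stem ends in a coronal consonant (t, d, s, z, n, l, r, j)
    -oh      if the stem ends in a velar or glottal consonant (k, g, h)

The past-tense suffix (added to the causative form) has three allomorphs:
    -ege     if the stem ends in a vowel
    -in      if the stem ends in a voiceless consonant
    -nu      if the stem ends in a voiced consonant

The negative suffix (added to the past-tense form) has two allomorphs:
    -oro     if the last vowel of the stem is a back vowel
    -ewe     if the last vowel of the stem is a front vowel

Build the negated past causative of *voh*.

Since the final consonant of *voh* is /h/ (velar/glottal), it takes -oh, giving *vohoh*.
The causative form *vohoh* — final sound /h/ (a voiceless consonant) → -in → *vohohin*.
The past-tense form *vohohin*: last vowel = /i/, a front vowel → -ewe → *vohohinewe*.

vohohinewe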